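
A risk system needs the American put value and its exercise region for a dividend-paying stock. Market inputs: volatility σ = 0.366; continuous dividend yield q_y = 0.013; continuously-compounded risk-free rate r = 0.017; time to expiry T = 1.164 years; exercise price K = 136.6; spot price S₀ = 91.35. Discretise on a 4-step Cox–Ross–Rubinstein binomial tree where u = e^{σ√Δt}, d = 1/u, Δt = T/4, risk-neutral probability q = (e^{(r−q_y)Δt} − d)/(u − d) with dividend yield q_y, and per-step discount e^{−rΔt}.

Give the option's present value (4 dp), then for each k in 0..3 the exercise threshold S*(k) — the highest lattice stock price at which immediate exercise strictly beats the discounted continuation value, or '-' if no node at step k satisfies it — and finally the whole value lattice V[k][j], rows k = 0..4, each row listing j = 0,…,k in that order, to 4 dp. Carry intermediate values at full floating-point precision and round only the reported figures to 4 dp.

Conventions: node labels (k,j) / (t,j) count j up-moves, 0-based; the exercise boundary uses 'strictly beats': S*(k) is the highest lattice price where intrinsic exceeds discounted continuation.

params: Δt=0.29100 u=1.21828 d=0.82083 q=0.45373 e^(-rΔt)=0.99507
t_4 payoffs: 95.1308 75.0515 45.2500 1.0187 0.0000
t_3: node(3,0) S=50.5210 payoff=86.0790 vs cont=85.5957 → 86.0790 [stop]  node(3,1) S=74.9830 payoff=61.6170 vs cont=61.2260 → 61.6170 [stop]  node(3,2) S=111.2895 payoff=25.3105 vs cont=25.0566 → 25.3105 [stop]  node(3,3) S=165.1754 payoff=0.0000 vs cont=0.5537 → 0.5537 [wait]  ⇒ S*(3)=111.2895
t_2: node(2,0) S=61.5485 payoff=75.0515 vs cont=74.6098 → 75.0515 [stop]  node(2,1) S=91.3500 payoff=45.2500 vs cont=44.9208 → 45.2500 [stop]  node(2,2) S=135.5813 payoff=1.0187 vs cont=14.0081 → 14.0081 [wait]  ⇒ S*(2)=91.3500
t_1: node(1,0) S=74.9830 payoff=61.6170 vs cont=61.2260 → 61.6170 [stop]  node(1,1) S=111.2895 payoff=25.3105 vs cont=30.9212 → 30.9212 [wait]  ⇒ S*(1)=74.9830
t_0: node(0,0) S=91.3500 payoff=45.2500 vs cont=47.4540 → 47.4540 [wait]  ⇒ S*(0)=-

price = 47.4540
boundary = - 74.9830 91.3500 111.2895
tree:
47.4540
61.6170 30.9212
75.0515 45.2500 14.0081
86.0790 61.6170 25.3105 0.5537
95.1308 75.0515 45.2500 1.0187 0.0000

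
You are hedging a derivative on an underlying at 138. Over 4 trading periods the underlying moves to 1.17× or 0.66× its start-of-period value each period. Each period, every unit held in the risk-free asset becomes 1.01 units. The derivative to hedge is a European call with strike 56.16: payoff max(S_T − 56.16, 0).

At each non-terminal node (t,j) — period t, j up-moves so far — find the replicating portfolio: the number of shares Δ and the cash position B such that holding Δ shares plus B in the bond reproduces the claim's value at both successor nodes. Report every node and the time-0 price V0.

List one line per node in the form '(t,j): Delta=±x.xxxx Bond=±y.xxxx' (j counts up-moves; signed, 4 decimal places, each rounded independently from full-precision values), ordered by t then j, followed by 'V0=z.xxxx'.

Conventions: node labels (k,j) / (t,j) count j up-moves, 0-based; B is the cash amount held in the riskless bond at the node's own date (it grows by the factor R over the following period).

Risk-neutral probability p* = (R−d)/(u−d) = (1.01−0.66)/(1.17−0.66) = 0.6863.
At maturity the claim pays: V(4,0)=0.0000, V(4,1)=0.0000, V(4,2)=26.1284, V(4,3)=89.7149, V(4,4)=202.4364
  t=3,j=0: stock 39.6744 → up 46.4191 (V=0.0000), down 26.1851 (V=0.0000). Price 0.0000; hedge Δ=0.0000, bond B=0.0000.
  t=3,j=1: stock 70.3320 → up 82.2884 (V=26.1284), down 46.4191 (V=0.0000). Price 17.7537; hedge Δ=0.7284, bond B=-33.4785.
  t=3,j=2: stock 124.6794 → up 145.8749 (V=89.7149), down 82.2884 (V=26.1284). Price 69.0755; hedge Δ=1.0000, bond B=-55.6040.
  t=3,j=3: stock 221.0226 → up 258.5964 (V=202.4364), down 145.8749 (V=89.7149). Price 165.4186; hedge Δ=1.0000, bond B=-55.6040.
  t=2,j=0: stock 60.1128 → up 70.3320 (V=17.7537), down 39.6744 (V=0.0000). Price 12.0633; hedge Δ=0.5791, bond B=-22.7479.
  t=2,j=1: stock 106.5636 → up 124.6794 (V=69.0755), down 70.3320 (V=17.7537). Price 52.4500; hedge Δ=0.9443, bond B=-48.1808.
  t=2,j=2: stock 188.9082 → up 221.0226 (V=165.4186), down 124.6794 (V=69.0755). Price 133.8548; hedge Δ=1.0000, bond B=-55.0534.
  t=1,j=0: stock 91.0800 → up 106.5636 (V=52.4500), down 60.1128 (V=12.0633). Price 39.3858; hedge Δ=0.8695, bond B=-39.8038.
  t=1,j=1: stock 161.4600 → up 188.9082 (V=133.8548), down 106.5636 (V=52.4500). Price 107.2436; hedge Δ=0.9886, bond B=-52.3736.
  t=0,j=0: stock 138.0000 → up 161.4600 (V=107.2436), down 91.0800 (V=39.3858). Price 85.1038; hedge Δ=0.9642, bond B=-47.9506.
Check: Δ(0,0)·S0 + B(0,0) = 85.1038 = V0.

(0,0): Delta=0.9642 Bond=-47.9506
(1,0): Delta=0.8695 Bond=-39.8038
(1,1): Delta=0.9886 Bond=-52.3736
(2,0): Delta=0.5791 Bond=-22.7479
(2,1): Delta=0.9443 Bond=-48.1808
(2,2): Delta=1.0000 Bond=-55.0534
(3,0): Delta=0.0000 Bond=0.0000
(3,1): Delta=0.7284 Bond=-33.4785
(3,2): Delta=1.0000 Bond=-55.6040
(3,3): Delta=1.0000 Bond=-55.6040
V0=85.1038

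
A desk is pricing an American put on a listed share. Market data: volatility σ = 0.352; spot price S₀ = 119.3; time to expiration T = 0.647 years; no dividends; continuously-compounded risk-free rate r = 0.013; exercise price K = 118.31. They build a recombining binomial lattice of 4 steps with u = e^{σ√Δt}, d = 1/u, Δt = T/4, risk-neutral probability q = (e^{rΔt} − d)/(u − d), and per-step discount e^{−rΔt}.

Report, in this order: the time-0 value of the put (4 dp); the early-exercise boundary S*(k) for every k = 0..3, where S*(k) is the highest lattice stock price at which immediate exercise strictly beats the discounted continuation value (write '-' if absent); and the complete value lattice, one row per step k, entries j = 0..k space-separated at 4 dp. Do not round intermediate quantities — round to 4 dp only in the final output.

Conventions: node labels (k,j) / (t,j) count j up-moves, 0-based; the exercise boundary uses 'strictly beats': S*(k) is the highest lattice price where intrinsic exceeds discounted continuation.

Δt=0.16175  u=1.15208  d=0.86800  q=0.47208  discount=0.99790
step 4 (expiry): payoffs max(K−S,0) = 50.5908 28.4273 0.0000 0.0000 0.0000
step 3: (k=3,j=0): S=78.0178, K−S=40.2922, hold=40.0436 ⇒ V=40.2922 exercise | (k=3,j=1): S=103.5520, K−S=14.7580, hold=14.9759 ⇒ V=14.9759 continue | (k=3,j=2): S=137.4430, K−S=0.0000, hold=0.0000 ⇒ V=0.0000 continue | (k=3,j=3): S=182.4261, K−S=0.0000, hold=0.0000 ⇒ V=0.0000 continue  boundary S*=78.0178
step 2: (k=2,j=0): S=89.8827, K−S=28.4273, hold=28.2814 ⇒ V=28.4273 exercise | (k=2,j=1): S=119.3000, K−S=0.0000, hold=7.8895 ⇒ V=7.8895 continue | (k=2,j=2): S=158.3451, K−S=0.0000, hold=0.0000 ⇒ V=0.0000 continue  boundary S*=89.8827
step 1: (k=1,j=0): S=103.5520, K−S=14.7580, hold=18.6925 ⇒ V=18.6925 continue | (k=1,j=1): S=137.4430, K−S=0.0000, hold=4.1563 ⇒ V=4.1563 continue  boundary S*=-
step 0: (k=0,j=0): S=119.3000, K−S=0.0000, hold=11.8055 ⇒ V=11.8055 continue  boundary S*=-

price = 11.8055
boundary = - - 89.8827 78.0178
tree:
11.8055
18.6925 4.1563
28.4273 7.8895 0.0000
40.2922 14.9759 0.0000 0.0000
50.5908 28.4273 0.0000 0.0000 0.0000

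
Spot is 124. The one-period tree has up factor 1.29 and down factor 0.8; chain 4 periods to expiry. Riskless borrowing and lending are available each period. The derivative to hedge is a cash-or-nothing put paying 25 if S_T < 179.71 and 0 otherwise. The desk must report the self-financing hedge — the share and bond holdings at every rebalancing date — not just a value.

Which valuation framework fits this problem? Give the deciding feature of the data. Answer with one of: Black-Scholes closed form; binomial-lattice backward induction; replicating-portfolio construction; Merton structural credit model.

Key observation: the mandate to exhibit the hedge at every date and state singles out the replicating-portfolio construction on the 4-period tree with factors 1.29 and 0.8 from 124.

framework: replicating-portfolio construction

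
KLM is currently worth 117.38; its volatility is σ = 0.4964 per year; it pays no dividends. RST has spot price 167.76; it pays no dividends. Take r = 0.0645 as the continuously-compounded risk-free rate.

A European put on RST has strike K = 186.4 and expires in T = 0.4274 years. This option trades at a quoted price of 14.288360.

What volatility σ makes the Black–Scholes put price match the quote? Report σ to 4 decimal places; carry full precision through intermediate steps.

At σ = 0.1028 the Black–Scholes value reproduces the quote:
σ√T = 0.1028·√0.4274 = 0.067206
d₁ = (ln(S/K) + (r+σ²/2)T) / (σ√T) = (ln(167.76/186.4) + (0.0645+0.1028²/2)·0.4274) / 0.067206 = (-0.105361 + 0.029826) / 0.067206 = -1.123924
d₂ = d₁ − σ√T = -1.123924 − 0.067206 = -1.191131
e^{−rT} = 0.972809
N(−d₁) = 0.869477,  N(−d₂) = 0.883199
V = K·e^{−rT}·N(−d₂) − S·N(−d₁) = 160.151897 − 145.863537 = 14.288360 (matching the quote); vega is positive throughout, so no other σ reproduces this price

sigma = 0.1028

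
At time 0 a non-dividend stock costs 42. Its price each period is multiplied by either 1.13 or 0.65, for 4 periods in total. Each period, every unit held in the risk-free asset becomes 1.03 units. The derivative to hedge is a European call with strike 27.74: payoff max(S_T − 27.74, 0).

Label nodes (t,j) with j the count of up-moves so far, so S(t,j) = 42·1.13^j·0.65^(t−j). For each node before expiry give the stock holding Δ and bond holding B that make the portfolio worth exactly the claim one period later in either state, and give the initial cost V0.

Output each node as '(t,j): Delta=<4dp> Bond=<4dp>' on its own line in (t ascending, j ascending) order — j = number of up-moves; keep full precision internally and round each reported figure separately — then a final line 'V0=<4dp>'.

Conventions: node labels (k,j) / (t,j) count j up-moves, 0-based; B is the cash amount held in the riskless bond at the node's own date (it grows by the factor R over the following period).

Since d<R<u, set p* = (R−d)/(u−d) = 0.7917; price each node as the discounted p*-expectation of its children.
Payoffs at expiry: V(4,0)=0.0000, V(4,1)=0.0000, V(4,2)=0.0000, V(4,3)=11.6511, V(4,4)=40.7399
(3,0): S=11.5343. Δ = (V_up−V_dn)/(S_up−S_dn) = (0.0000−0.0000)/(13.0337−7.4973) = 0.0000. V = [p*·0.0000 + (1−p*)·0.0000]/1.03 = 0.0000. B = V − Δ·S = 0.0000.
(3,1): S=20.0518. Δ = (V_up−V_dn)/(S_up−S_dn) = (0.0000−0.0000)/(22.6586−13.0337) = 0.0000. V = [p*·0.0000 + (1−p*)·0.0000]/1.03 = 0.0000. B = V − Δ·S = 0.0000.
(3,2): S=34.8594. Δ = (V_up−V_dn)/(S_up−S_dn) = (11.6511−0.0000)/(39.3911−22.6586) = 0.6963. V = [p*·11.6511 + (1−p*)·0.0000]/1.03 = 8.9551. B = V − Δ·S = -15.3180.
(3,3): S=60.6017. Δ = (V_up−V_dn)/(S_up−S_dn) = (40.7399−11.6511)/(68.4799−39.3911) = 1.0000. V = [p*·40.7399 + (1−p*)·11.6511]/1.03 = 33.6696. B = V − Δ·S = -26.9320.
(2,0): S=17.7450. Δ = (V_up−V_dn)/(S_up−S_dn) = (0.0000−0.0000)/(20.0518−11.5343) = 0.0000. V = [p*·0.0000 + (1−p*)·0.0000]/1.03 = 0.0000. B = V − Δ·S = 0.0000.
(2,1): S=30.8490. Δ = (V_up−V_dn)/(S_up−S_dn) = (8.9551−0.0000)/(34.8594−20.0518) = 0.6048. V = [p*·8.9551 + (1−p*)·0.0000]/1.03 = 6.8830. B = V − Δ·S = -11.7735.
(2,2): S=53.6298. Δ = (V_up−V_dn)/(S_up−S_dn) = (33.6696−8.9551)/(60.6017−34.8594) = 0.9601. V = [p*·33.6696 + (1−p*)·8.9551]/1.03 = 27.6901. B = V − Δ·S = -23.7985.
(1,0): S=27.3000. Δ = (V_up−V_dn)/(S_up−S_dn) = (6.8830−0.0000)/(30.8490−17.7450) = 0.5253. V = [p*·6.8830 + (1−p*)·0.0000]/1.03 = 5.2903. B = V − Δ·S = -9.0492.
(1,1): S=47.4600. Δ = (V_up−V_dn)/(S_up−S_dn) = (27.6901−6.8830)/(53.6298−30.8490) = 0.9134. V = [p*·27.6901 + (1−p*)·6.8830]/1.03 = 22.6750. B = V − Δ·S = -20.6731.
(0,0): S=42.0000. Δ = (V_up−V_dn)/(S_up−S_dn) = (22.6750−5.2903)/(47.4600−27.3000) = 0.8623. V = [p*·22.6750 + (1−p*)·5.2903]/1.03 = 18.4983. B = V − Δ·S = -17.7199.
Sanity check at the root: Δ(0,0)·S0 + B(0,0) reproduces V0 = 18.4983.

(0,0): Delta=0.8623 Bond=-17.7199
(1,0): Delta=0.5253 Bond=-9.0492
(1,1): Delta=0.9134 Bond=-20.6731
(2,0): Delta=0.0000 Bond=0.0000
(2,1): Delta=0.6048 Bond=-11.7735
(2,2): Delta=0.9601 Bond=-23.7985
(3,0): Delta=0.0000 Bond=0.0000
(3,1): Delta=0.0000 Bond=0.0000
(3,2): Delta=0.6963 Bond=-15.3180
(3,3): Delta=1.0000 Bond=-26.9320
V0=18.4983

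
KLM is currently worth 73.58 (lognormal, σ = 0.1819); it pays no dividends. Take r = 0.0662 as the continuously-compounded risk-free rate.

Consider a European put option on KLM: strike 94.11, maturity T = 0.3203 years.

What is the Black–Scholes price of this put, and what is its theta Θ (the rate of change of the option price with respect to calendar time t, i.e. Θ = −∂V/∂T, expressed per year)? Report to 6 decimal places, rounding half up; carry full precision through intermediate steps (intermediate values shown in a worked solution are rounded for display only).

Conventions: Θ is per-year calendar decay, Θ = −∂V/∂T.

σ√T = 0.1819·√0.3203 = 0.102946
d₁ = (ln(S/K) + (r+σ²/2)T) / (σ√T) = (ln(73.58/94.11) + (0.0662+0.1819²/2)·0.3203) / 0.102946 = (-0.246091 + 0.026503) / 0.102946 = -2.133034
d₂ = d₁ − σ√T = -2.133034 − 0.102946 = -2.235981
e^{−rT} = 0.979019
N(−d₁) = 0.983539,  N(−d₂) = 0.987323
Put price V = K·e^{−rT}·N(−d₂) − S·N(−d₁) = 90.967555 − 72.368803 = 18.598752
φ(d₁) = (1/√(2π))·e^{−d₁²/2} = 0.041013
Θ = −S·φ(d₁)·σ/(2√T) + r·K·e^{−rT}·N(−d₂) = −0.484964 + 6.022052 = 5.537088

price = 18.598752
Θ = 5.537088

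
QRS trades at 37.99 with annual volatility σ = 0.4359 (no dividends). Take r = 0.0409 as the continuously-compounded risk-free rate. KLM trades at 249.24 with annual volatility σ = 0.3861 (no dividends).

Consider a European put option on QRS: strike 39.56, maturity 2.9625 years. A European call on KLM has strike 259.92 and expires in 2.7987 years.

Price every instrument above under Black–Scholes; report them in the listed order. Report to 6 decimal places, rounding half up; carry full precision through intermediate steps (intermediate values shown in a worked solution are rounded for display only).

price(QRS put K=39.56) = 9.265870
price(KLM call K=259.92) = 70.004778

[QRS put K=39.56]
σ√T = 0.4359·√2.9625 = 0.750267
d₁ = (ln(S/K) + (r+σ²/2)T) / (σ√T) = (ln(37.99/39.56) + (0.0409+0.4359²/2)·2.9625) / 0.750267 = (-0.040496 + 0.402617) / 0.750267 = 0.482656
d₂ = d₁ − σ√T = 0.482656 − 0.750267 = -0.267611
e^{−rT} = 0.885887
N(−d₁) = 0.314670,  N(−d₂) = 0.605501
price = K·e^{−rT}·N(−d₂) − S·N(−d₁) = 21.220180 − 11.954310 = 9.265870
[KLM call K=259.92]
σ√T = 0.3861·√2.7987 = 0.645919
d₁ = (ln(S/K) + (r+σ²/2)T) / (σ√T) = (ln(249.24/259.92) + (0.0409+0.3861²/2)·2.7987) / 0.645919 = (-0.041958 + 0.323072) / 0.645919 = 0.435217
d₂ = d₁ − σ√T = 0.435217 − 0.645919 = -0.210702
e^{−rT} = 0.891842
N(d₁) = 0.668298,  N(d₂) = 0.416560
price = S·N(d₁) − K·e^{−rT}·N(d₂) = 166.566471 − 96.561693 = 70.004778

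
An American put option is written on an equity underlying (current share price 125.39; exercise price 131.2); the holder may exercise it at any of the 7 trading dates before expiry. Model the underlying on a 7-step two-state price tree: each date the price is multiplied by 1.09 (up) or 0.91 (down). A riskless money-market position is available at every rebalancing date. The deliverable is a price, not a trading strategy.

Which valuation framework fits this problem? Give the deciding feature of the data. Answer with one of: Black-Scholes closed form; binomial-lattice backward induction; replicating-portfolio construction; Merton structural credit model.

Key observation: with exercise allowed before expiry on a discrete up/down model (7 steps from spot 125.39), the strike-131.2 put's value must be rolled back through the tree testing early exercise at each node.

framework: binomial-lattice backward induction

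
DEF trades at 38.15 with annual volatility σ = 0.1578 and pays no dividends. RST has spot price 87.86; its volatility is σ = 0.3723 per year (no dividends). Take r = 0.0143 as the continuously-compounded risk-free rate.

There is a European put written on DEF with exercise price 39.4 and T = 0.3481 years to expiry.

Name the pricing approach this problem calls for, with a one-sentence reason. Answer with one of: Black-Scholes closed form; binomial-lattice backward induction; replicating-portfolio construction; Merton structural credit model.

Key observation: a European-exercise option on DEF struck at 39.4 — a GBM underlying with constant parameters — admits an analytic price: the data contain no early exercise, no discrete tree, no debt structure.

framework: Black-Scholes closed form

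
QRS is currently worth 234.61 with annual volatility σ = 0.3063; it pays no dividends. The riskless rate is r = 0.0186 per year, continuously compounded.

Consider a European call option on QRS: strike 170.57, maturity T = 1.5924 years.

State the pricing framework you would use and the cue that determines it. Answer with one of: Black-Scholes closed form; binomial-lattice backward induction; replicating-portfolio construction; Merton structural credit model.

Key observation: the instrument is a plain European call (strike 170.57) on a lognormal asset; the exact continuous-time formula applies directly.

framework: Black-Scholes closed form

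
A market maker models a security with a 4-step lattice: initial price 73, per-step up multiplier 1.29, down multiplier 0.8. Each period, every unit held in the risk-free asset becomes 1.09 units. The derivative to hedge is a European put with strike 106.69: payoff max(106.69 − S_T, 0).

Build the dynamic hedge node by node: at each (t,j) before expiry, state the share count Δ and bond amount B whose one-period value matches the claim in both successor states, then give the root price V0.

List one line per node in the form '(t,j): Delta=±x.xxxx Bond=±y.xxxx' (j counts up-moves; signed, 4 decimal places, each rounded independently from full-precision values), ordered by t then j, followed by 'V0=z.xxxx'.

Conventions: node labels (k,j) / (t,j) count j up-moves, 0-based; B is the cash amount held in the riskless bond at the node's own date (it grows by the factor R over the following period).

(0,0): Delta=-0.4834 Bond=50.6485
(1,0): Delta=-0.8076 Bond=74.1369
(1,1): Delta=-0.3448 Bond=42.1517
(2,0): Delta=-1.0000 Bond=89.7988
(2,1): Delta=-0.7253 Bond=74.6094
(2,2): Delta=-0.1821 Bond=26.1771
(3,0): Delta=-1.0000 Bond=97.8807
(3,1): Delta=-1.0000 Bond=97.8807
(3,2): Delta=-0.6078 Bond=69.9060
(3,3): Delta=0.0000 Bond=0.0000
V0=15.3573

Risk-neutral probability p* = (R−d)/(u−d) = (1.09−0.8)/(1.29−0.8) = 0.5918.
At maturity the claim pays: V(4,0)=76.7892, V(4,1)=58.4750, V(4,2)=28.9432, V(4,3)=0.0000, V(4,4)=0.0000
Node (3,0) S=37.3760: V=(p*·58.4750+(1−p*)·76.7892)/1.09=60.5047; Δ=(58.4750−76.7892)/(48.2150−29.9008)=-1.0000; B=V−Δ·S=97.8807
Node (3,1) S=60.2688: V=(p*·28.9432+(1−p*)·58.4750)/1.09=37.6119; Δ=(28.9432−58.4750)/(77.7468−48.2150)=-1.0000; B=V−Δ·S=97.8807
Node (3,2) S=97.1834: V=(p*·0.0000+(1−p*)·28.9432)/1.09=10.8381; Δ=(0.0000−28.9432)/(125.3666−77.7468)=-0.6078; B=V−Δ·S=69.9060
Node (3,3) S=156.7083: V=(p*·0.0000+(1−p*)·0.0000)/1.09=0.0000; Δ=(0.0000−0.0000)/(202.1537−125.3666)=0.0000; B=V−Δ·S=0.0000
Node (2,0) S=46.7200: V=(p*·37.6119+(1−p*)·60.5047)/1.09=43.0788; Δ=(37.6119−60.5047)/(60.2688−37.3760)=-1.0000; B=V−Δ·S=89.7988
Node (2,1) S=75.3360: V=(p*·10.8381+(1−p*)·37.6119)/1.09=19.9690; Δ=(10.8381−37.6119)/(97.1834−60.2688)=-0.7253; B=V−Δ·S=74.6094
Node (2,2) S=121.4793: V=(p*·0.0000+(1−p*)·10.8381)/1.09=4.0585; Δ=(0.0000−10.8381)/(156.7083−97.1834)=-0.1821; B=V−Δ·S=26.1771
Node (1,0) S=58.4000: V=(p*·19.9690+(1−p*)·43.0788)/1.09=26.9739; Δ=(19.9690−43.0788)/(75.3360−46.7200)=-0.8076; B=V−Δ·S=74.1369
Node (1,1) S=94.1700: V=(p*·4.0585+(1−p*)·19.9690)/1.09=9.6813; Δ=(4.0585−19.9690)/(121.4793−75.3360)=-0.3448; B=V−Δ·S=42.1517
Node (0,0) S=73.0000: V=(p*·9.6813+(1−p*)·26.9739)/1.09=15.3573; Δ=(9.6813−26.9739)/(94.1700−58.4000)=-0.4834; B=V−Δ·S=50.6485
Verification: the root portfolio costs Δ(0,0)·S0 + B(0,0) = 15.3573, matching V0.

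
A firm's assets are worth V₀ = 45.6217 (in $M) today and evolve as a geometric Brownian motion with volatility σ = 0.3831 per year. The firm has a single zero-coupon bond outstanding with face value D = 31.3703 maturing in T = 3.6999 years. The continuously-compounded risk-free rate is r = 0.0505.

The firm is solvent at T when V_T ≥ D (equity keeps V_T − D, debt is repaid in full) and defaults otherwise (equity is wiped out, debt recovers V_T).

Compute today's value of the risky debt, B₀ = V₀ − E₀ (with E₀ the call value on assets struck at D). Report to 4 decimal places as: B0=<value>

Apply the equity-as-call identities (strike 31.3703, horizon 3.6999 years):
d₁ = [ln(V₀/D) + (r + σ²/2)T] / (σ√T)
   = [ln(45.6217/31.3703) + (0.0505 + 0.5·0.3831²)·3.6999] / (0.3831·√3.6999)
   = [0.374522 + 0.458354] / 0.736898 = 1.130246
d₂ = d₁ − σ√T = 1.130246 − 0.736898 = 0.393349
N(d₁) = 0.870814,  N(d₂) = 0.652969,  e^(−rT) = 0.829572
E₀ = V₀·N(d₁) − D·e^(−rT)·N(d₂)
   = 45.6217·0.870814 − 31.3703·0.829572·0.652969 = 22.735182
B₀ = V₀ − E₀ = 45.6217 − 22.735182 = 22.886518

B0=22.8865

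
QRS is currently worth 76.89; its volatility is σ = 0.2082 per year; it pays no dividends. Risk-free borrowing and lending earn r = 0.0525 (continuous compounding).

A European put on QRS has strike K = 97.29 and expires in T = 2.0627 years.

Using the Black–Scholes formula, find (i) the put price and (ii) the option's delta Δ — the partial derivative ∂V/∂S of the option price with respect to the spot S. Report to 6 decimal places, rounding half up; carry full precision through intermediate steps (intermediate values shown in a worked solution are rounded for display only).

σ√T = 0.2082·√2.0627 = 0.299019
d₁ = (ln(S/K) + (r+σ²/2)T) / (σ√T) = (ln(76.89/97.29) + (0.0525+0.2082²/2)·2.0627) / 0.299019 = (-0.235320 + 0.152998) / 0.299019 = -0.275308
d₂ = d₁ − σ√T = -0.275308 − 0.299019 = -0.574327
e^{−rT} = 0.897366
N(−d₁) = 0.608460,  N(−d₂) = 0.717127
Put price V = K·e^{−rT}·N(−d₂) − S·N(−d₁) = 62.608557 − 46.784517 = 15.824039
Δ = −N(−d₁) = -0.608460

price = 15.824039
Δ = -0.608460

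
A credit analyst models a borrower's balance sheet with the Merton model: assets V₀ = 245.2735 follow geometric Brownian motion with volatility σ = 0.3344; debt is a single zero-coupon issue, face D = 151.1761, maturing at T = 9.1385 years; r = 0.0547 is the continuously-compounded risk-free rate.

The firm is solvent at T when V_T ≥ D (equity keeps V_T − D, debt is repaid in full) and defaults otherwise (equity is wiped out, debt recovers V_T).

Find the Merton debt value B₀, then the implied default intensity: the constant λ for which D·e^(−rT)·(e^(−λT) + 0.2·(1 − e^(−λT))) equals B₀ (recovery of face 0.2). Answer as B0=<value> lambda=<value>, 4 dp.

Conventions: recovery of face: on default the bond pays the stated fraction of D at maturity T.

With assets at 245.2735 and a single debt payment of 151.1761 at 9.1385 years:
d₁ = [ln(V₀/D) + (r + σ²/2)T] / (σ√T)
   = [ln(245.2735/151.1761) + (0.0547 + 0.5·0.3344²)·9.1385] / (0.3344·√9.1385)
   = [0.483929 + 1.010825] / 1.010890 = 1.478651
d₂ = d₁ − σ√T = 1.478651 − 1.010890 = 0.467762
N(d₁) = 0.930383,  N(d₂) = 0.680023,  e^(−rT) = 0.606606
E₀ = V₀·N(d₁) − D·e^(−rT)·N(d₂)
   = 245.2735·0.930383 − 151.1761·0.606606·0.680023 = 165.837355
B₀ = V₀ − E₀ = 245.2735 − 165.837355 = 79.436145
e^(−λT) = (B₀·e^(rT)/D − 0.2)/(1 − 0.2) = (79.4361·1.648517/151.1761 − 0.2)/0.8 = 0.83277484
λ = −ln(0.83277484)/9.1385 = 0.020024

B0=79.4361 lambda=0.0200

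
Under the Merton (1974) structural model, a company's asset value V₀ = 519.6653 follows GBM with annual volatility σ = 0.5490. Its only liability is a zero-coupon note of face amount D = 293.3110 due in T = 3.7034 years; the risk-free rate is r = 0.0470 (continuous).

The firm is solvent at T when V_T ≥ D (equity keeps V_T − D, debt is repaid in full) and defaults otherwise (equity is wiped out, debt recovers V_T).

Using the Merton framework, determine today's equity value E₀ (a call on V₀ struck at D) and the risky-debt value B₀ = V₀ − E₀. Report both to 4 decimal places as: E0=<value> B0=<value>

Equity is a call on the firm's assets struck at D = 293.3110:
d₁ = [ln(V₀/D) + (r + σ²/2)T] / (σ√T)
   = [ln(519.6653/293.3110) + (0.0470 + 0.5·0.5490²)·3.7034] / (0.5490·√3.7034)
   = [0.571951 + 0.732164] / 1.056508 = 1.234364
d₂ = d₁ − σ√T = 1.234364 − 1.056508 = 0.177857
N(d₁) = 0.891466,  N(d₂) = 0.570582,  e^(−rT) = 0.840247
E₀ = V₀·N(d₁) − D·e^(−rT)·N(d₂)
   = 519.6653·0.891466 − 293.3110·0.840247·0.570582 = 322.642126
B₀ = V₀ − E₀ = 519.6653 − 322.642126 = 197.023174

E0=322.6421 B0=197.0232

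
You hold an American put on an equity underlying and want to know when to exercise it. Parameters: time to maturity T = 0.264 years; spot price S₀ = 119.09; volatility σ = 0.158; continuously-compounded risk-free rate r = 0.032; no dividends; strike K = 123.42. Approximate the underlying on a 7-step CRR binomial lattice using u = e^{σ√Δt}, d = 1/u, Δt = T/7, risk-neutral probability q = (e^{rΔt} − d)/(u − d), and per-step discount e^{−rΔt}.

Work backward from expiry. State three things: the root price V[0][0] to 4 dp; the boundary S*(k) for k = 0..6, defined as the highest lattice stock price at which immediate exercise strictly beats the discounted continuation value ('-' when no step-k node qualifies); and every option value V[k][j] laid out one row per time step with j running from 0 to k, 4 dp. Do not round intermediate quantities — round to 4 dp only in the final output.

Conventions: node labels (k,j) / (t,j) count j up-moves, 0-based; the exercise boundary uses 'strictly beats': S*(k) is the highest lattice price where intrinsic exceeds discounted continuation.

price = 5.9375
boundary = - - 112.0014 108.6170 112.0014 115.4914 119.0900
tree:
5.9375
8.3908 3.6132
11.4186 5.5249 1.7998
14.8030 8.1340 3.0511 0.6114
18.0852 11.4186 5.0227 1.1791 0.0717
21.2682 14.8030 7.9286 2.2648 0.1471 0.0000
24.3550 18.0852 11.4186 4.3300 0.3018 0.0000 0.0000
27.3485 21.2682 14.8030 7.9286 0.6192 0.0000 0.0000 0.0000

Δt=0.03771  u=1.03116  d=0.96978  q=0.51200  discount=0.99879
step 7 (expiry): payoffs max(K−S,0) = 27.3485 21.2682 14.8030 7.9286 0.6192 0.0000 0.0000 0.0000
step 6: (k=6,j=0): S=99.0650, K−S=24.3550, hold=24.2061 ⇒ V=24.3550 exercise | (k=6,j=1): S=105.3348, K−S=18.0852, hold=17.9363 ⇒ V=18.0852 exercise | (k=6,j=2): S=112.0014, K−S=11.4186, hold=11.2697 ⇒ V=11.4186 exercise | (k=6,j=3): S=119.0900, K−S=4.3300, hold=4.1811 ⇒ V=4.3300 exercise | (k=6,j=4): S=126.6272, K−S=0.0000, hold=0.3018 ⇒ V=0.3018 continue | (k=6,j=5): S=134.6414, K−S=0.0000, hold=0.0000 ⇒ V=0.0000 continue | (k=6,j=6): S=143.1628, K−S=0.0000, hold=0.0000 ⇒ V=0.0000 continue  boundary S*=119.0900
step 5: (k=5,j=0): S=102.1518, K−S=21.2682, hold=21.1193 ⇒ V=21.2682 exercise | (k=5,j=1): S=108.6170, K−S=14.8030, hold=14.6541 ⇒ V=14.8030 exercise | (k=5,j=2): S=115.4914, K−S=7.9286, hold=7.7798 ⇒ V=7.9286 exercise | (k=5,j=3): S=122.8008, K−S=0.6192, hold=2.2648 ⇒ V=2.2648 continue | (k=5,j=4): S=130.5728, K−S=0.0000, hold=0.1471 ⇒ V=0.1471 continue | (k=5,j=5): S=138.8368, K−S=0.0000, hold=0.0000 ⇒ V=0.0000 continue  boundary S*=115.4914
step 4: (k=4,j=0): S=105.3348, K−S=18.0852, hold=17.9363 ⇒ V=18.0852 exercise | (k=4,j=1): S=112.0014, K−S=11.4186, hold=11.2697 ⇒ V=11.4186 exercise | (k=4,j=2): S=119.0900, K−S=4.3300, hold=5.0227 ⇒ V=5.0227 continue | (k=4,j=3): S=126.6272, K−S=0.0000, hold=1.1791 ⇒ V=1.1791 continue | (k=4,j=4): S=134.6414, K−S=0.0000, hold=0.0717 ⇒ V=0.0717 continue  boundary S*=112.0014
step 3: (k=3,j=0): S=108.6170, K−S=14.8030, hold=14.6541 ⇒ V=14.8030 exercise | (k=3,j=1): S=115.4914, K−S=7.9286, hold=8.1340 ⇒ V=8.1340 continue | (k=3,j=2): S=122.8008, K−S=0.6192, hold=3.0511 ⇒ V=3.0511 continue | (k=3,j=3): S=130.5728, K−S=0.0000, hold=0.6114 ⇒ V=0.6114 continue  boundary S*=108.6170
step 2: (k=2,j=0): S=112.0014, K−S=11.4186, hold=11.3747 ⇒ V=11.4186 exercise | (k=2,j=1): S=119.0900, K−S=4.3300, hold=5.5249 ⇒ V=5.5249 continue | (k=2,j=2): S=126.6272, K−S=0.0000, hold=1.7998 ⇒ V=1.7998 continue  boundary S*=112.0014
step 1: (k=1,j=0): S=115.4914, K−S=7.9286, hold=8.3908 ⇒ V=8.3908 continue | (k=1,j=1): S=122.8008, K−S=0.6192, hold=3.6132 ⇒ V=3.6132 continue  boundary S*=-
step 0: (k=0,j=0): S=119.0900, K−S=4.3300, hold=5.9375 ⇒ V=5.9375 continue  boundary S*=-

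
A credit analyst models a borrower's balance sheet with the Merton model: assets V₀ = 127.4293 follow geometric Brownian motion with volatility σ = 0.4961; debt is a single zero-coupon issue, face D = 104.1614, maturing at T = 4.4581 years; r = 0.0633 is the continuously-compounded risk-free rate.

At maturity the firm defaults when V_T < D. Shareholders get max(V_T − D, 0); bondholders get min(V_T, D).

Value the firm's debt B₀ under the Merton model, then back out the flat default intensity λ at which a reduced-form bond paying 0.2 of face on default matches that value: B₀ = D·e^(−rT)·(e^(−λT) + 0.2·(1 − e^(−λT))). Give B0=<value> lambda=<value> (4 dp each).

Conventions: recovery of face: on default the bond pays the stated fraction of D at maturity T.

B0=58.0021 lambda=0.0888

With assets at 127.4293 and a single debt payment of 104.1614 at 4.4581 years:
d₁ = [ln(V₀/D) + (r + σ²/2)T] / (σ√T)
   = [ln(127.4293/104.1614) + (0.0633 + 0.5·0.4961²)·4.4581] / (0.4961·√4.4581)
   = [0.201620 + 0.830801] / 1.047476 = 0.985627
d₂ = d₁ − σ√T = 0.985627 − 1.047476 = -0.061849
N(d₁) = 0.837842,  N(d₂) = 0.475342,  e^(−rT) = 0.754125
E₀ = V₀·N(d₁) − D·e^(−rT)·N(d₂)
   = 127.4293·0.837842 − 104.1614·0.754125·0.475342 = 69.427215
B₀ = V₀ − E₀ = 127.4293 − 69.427215 = 58.002085
e^(−λT) = (B₀·e^(rT)/D − 0.2)/(1 − 0.2) = (58.0021·1.326041/104.1614 − 0.2)/0.8 = 0.67300454
λ = −ln(0.67300454)/4.4581 = 0.088828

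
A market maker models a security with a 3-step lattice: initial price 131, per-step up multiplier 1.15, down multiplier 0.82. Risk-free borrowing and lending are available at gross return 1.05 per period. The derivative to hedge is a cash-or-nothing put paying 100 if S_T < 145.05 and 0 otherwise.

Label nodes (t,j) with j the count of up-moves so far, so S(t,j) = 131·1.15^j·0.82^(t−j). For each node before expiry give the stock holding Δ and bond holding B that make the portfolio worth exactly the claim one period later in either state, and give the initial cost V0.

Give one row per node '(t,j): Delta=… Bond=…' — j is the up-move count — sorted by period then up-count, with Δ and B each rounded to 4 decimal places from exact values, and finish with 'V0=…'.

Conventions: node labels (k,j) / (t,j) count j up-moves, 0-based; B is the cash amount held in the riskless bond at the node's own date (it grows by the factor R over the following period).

Risk-neutral probability p* = (R−d)/(u−d) = (1.05−0.82)/(1.15−0.82) = 0.6970.
Payoffs at expiry: V(3,0)=100.0000, V(3,1)=100.0000, V(3,2)=100.0000, V(3,3)=0.0000
(2,0): S=88.0844. Δ = (V_up−V_dn)/(S_up−S_dn) = (100.0000−100.0000)/(101.2971−72.2292) = 0.0000. V = [p*·100.0000 + (1−p*)·100.0000]/1.05 = 95.2381. B = V − Δ·S = 95.2381.
(2,1): S=123.5330. Δ = (V_up−V_dn)/(S_up−S_dn) = (100.0000−100.0000)/(142.0629−101.2971) = 0.0000. V = [p*·100.0000 + (1−p*)·100.0000]/1.05 = 95.2381. B = V − Δ·S = 95.2381.
(2,2): S=173.2475. Δ = (V_up−V_dn)/(S_up−S_dn) = (0.0000−100.0000)/(199.2346−142.0629) = -1.7491. V = [p*·0.0000 + (1−p*)·100.0000]/1.05 = 28.8600. B = V − Δ·S = 331.8903.
(1,0): S=107.4200. Δ = (V_up−V_dn)/(S_up−S_dn) = (95.2381−95.2381)/(123.5330−88.0844) = 0.0000. V = [p*·95.2381 + (1−p*)·95.2381]/1.05 = 90.7029. B = V − Δ·S = 90.7029.
(1,1): S=150.6500. Δ = (V_up−V_dn)/(S_up−S_dn) = (28.8600−95.2381)/(173.2475−123.5330) = -1.3352. V = [p*·28.8600 + (1−p*)·95.2381]/1.05 = 46.6425. B = V − Δ·S = 247.7881.
(0,0): S=131.0000. Δ = (V_up−V_dn)/(S_up−S_dn) = (46.6425−90.7029)/(150.6500−107.4200) = -1.0192. V = [p*·46.6425 + (1−p*)·90.7029]/1.05 = 57.1373. B = V − Δ·S = 190.6539.
Sanity check at the root: Δ(0,0)·S0 + B(0,0) reproduces V0 = 57.1373.

(0,0): Delta=-1.0192 Bond=190.6539
(1,0): Delta=0.0000 Bond=90.7029
(1,1): Delta=-1.3352 Bond=247.7881
(2,0): Delta=0.0000 Bond=95.2381
(2,1): Delta=0.0000 Bond=95.2381
(2,2): Delta=-1.7491 Bond=331.8903
V0=57.1373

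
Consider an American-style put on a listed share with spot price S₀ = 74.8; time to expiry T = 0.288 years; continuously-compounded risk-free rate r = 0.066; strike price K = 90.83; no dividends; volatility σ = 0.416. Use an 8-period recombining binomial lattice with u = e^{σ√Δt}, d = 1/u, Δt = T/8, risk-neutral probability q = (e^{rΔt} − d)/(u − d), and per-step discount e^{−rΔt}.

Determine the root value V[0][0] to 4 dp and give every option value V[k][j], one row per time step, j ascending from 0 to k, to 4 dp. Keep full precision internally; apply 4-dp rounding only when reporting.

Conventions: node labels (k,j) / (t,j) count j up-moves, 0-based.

price = 17.1497
tree:
17.1497
21.8400 12.4534
26.9532 16.7354 8.1505
31.8011 21.7070 11.7504 4.5219
36.2812 26.9532 16.3293 7.1416 1.8746
40.4212 31.8011 21.7070 10.9286 3.3175 0.4134
44.2470 36.2812 26.9532 16.0300 5.7835 0.8210 0.0000
47.7825 40.4212 31.8011 21.7070 9.8867 1.6307 0.0000 0.0000
51.0496 44.2470 36.2812 26.9532 16.0300 3.2390 0.0000 0.0000 0.0000

params: Δt=0.03600 u=1.08213 d=0.92410 q=0.49533 e^(-rΔt)=0.99763
t_8 payoffs: 51.0496 44.2470 36.2812 26.9532 16.0300 3.2390 0.0000 0.0000 0.0000
k=7: node(7,0) S=43.0475 payoff=47.7825 vs cont=47.5669 → 47.7825 [stop]  node(7,1) S=50.4088 payoff=40.4212 vs cont=40.2057 → 40.4212 [stop]  node(7,2) S=59.0289 payoff=31.8011 vs cont=31.5856 → 31.8011 [stop]  node(7,3) S=69.1230 payoff=21.7070 vs cont=21.4915 → 21.7070 [stop]  node(7,4) S=80.9433 payoff=9.8867 vs cont=9.6712 → 9.8867 [stop]  node(7,5) S=94.7848 payoff=0.0000 vs cont=1.6307 → 1.6307 [wait]  node(7,6) S=110.9933 payoff=0.0000 vs cont=0.0000 → 0.0000 [wait]  node(7,7) S=129.9736 payoff=0.0000 vs cont=0.0000 → 0.0000 [wait]
k=6: node(6,0) S=46.5830 payoff=44.2470 vs cont=44.0315 → 44.2470 [stop]  node(6,1) S=54.5488 payoff=36.2812 vs cont=36.0656 → 36.2812 [stop]  node(6,2) S=63.8768 payoff=26.9532 vs cont=26.7376 → 26.9532 [stop]  node(6,3) S=74.8000 payoff=16.0300 vs cont=15.8144 → 16.0300 [stop]  node(6,4) S=87.5910 payoff=3.2390 vs cont=5.7835 → 5.7835 [wait]  node(6,5) S=102.5694 payoff=0.0000 vs cont=0.8210 → 0.8210 [wait]  node(6,6) S=120.1091 payoff=0.0000 vs cont=0.0000 → 0.0000 [wait]
k=5: node(5,0) S=50.4088 payoff=40.4212 vs cont=40.2057 → 40.4212 [stop]  node(5,1) S=59.0289 payoff=31.8011 vs cont=31.5856 → 31.8011 [stop]  node(5,2) S=69.1230 payoff=21.7070 vs cont=21.4915 → 21.7070 [stop]  node(5,3) S=80.9433 payoff=9.8867 vs cont=10.9286 → 10.9286 [wait]  node(5,4) S=94.7848 payoff=0.0000 vs cont=3.3175 → 3.3175 [wait]  node(5,5) S=110.9933 payoff=0.0000 vs cont=0.4134 → 0.4134 [wait]
k=4: node(4,0) S=54.5488 payoff=36.2812 vs cont=36.0656 → 36.2812 [stop]  node(4,1) S=63.8768 payoff=26.9532 vs cont=26.7376 → 26.9532 [stop]  node(4,2) S=74.8000 payoff=16.0300 vs cont=16.3293 → 16.3293 [wait]  node(4,3) S=87.5910 payoff=3.2390 vs cont=7.1416 → 7.1416 [wait]  node(4,4) S=102.5694 payoff=0.0000 vs cont=1.8746 → 1.8746 [wait]
k=3: node(3,0) S=59.0289 payoff=31.8011 vs cont=31.5856 → 31.8011 [stop]  node(3,1) S=69.1230 payoff=21.7070 vs cont=21.6393 → 21.7070 [stop]  node(3,2) S=80.9433 payoff=9.8867 vs cont=11.7504 → 11.7504 [wait]  node(3,3) S=94.7848 payoff=0.0000 vs cont=4.5219 → 4.5219 [wait]
k=2: node(2,0) S=63.8768 payoff=26.9532 vs cont=26.7376 → 26.9532 [stop]  node(2,1) S=74.8000 payoff=16.0300 vs cont=16.7354 → 16.7354 [wait]  node(2,2) S=87.5910 payoff=3.2390 vs cont=8.1505 → 8.1505 [wait]
k=1: node(1,0) S=69.1230 payoff=21.7070 vs cont=21.8400 → 21.8400 [wait]  node(1,1) S=80.9433 payoff=9.8867 vs cont=12.4534 → 12.4534 [wait]
k=0: node(0,0) S=74.8000 payoff=16.0300 vs cont=17.1497 → 17.1497 [wait]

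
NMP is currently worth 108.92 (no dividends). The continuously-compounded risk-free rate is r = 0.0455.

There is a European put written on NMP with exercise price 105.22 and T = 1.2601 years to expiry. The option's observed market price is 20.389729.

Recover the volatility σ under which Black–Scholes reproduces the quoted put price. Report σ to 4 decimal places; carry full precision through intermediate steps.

At σ = 0.5421 the Black–Scholes value reproduces the quote:
σ√T = 0.5421·√1.2601 = 0.608530
d₁ = (ln(S/K) + (r+σ²/2)T) / (σ√T) = (ln(108.92/105.22) + (0.0455+0.5421²/2)·1.2601) / 0.608530 = (0.034560 + 0.242489) / 0.608530 = 0.455276
d₂ = d₁ − σ√T = 0.455276 − 0.608530 = -0.153254
e^{−rT} = 0.944278
N(−d₁) = 0.324455,  N(−d₂) = 0.560901
V = K·e^{−rT}·N(−d₂) − S·N(−d₁) = 55.729400 − 35.339671 = 20.389729 (the observed quote) — the price is monotone increasing in volatility, hence this σ is the only solution

sigma = 0.5421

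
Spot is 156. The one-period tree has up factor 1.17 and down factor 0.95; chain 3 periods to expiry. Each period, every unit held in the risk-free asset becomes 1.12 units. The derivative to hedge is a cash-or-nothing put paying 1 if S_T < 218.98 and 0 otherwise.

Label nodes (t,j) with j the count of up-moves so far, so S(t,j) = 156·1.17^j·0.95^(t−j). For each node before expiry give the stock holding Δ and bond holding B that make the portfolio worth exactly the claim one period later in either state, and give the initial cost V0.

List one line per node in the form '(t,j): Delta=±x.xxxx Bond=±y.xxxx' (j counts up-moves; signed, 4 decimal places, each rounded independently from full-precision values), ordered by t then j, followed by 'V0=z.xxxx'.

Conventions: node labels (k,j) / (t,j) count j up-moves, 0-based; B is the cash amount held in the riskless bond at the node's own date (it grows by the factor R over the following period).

(0,0): Delta=-0.0139 Bond=2.5470
(1,0): Delta=0.0000 Bond=0.7972
(1,1): Delta=-0.0172 Bond=3.4573
(2,0): Delta=0.0000 Bond=0.8929
(2,1): Delta=0.0000 Bond=0.8929
(2,2): Delta=-0.0213 Bond=4.7484
V0=0.3834

Under the risk-neutral measure, an up-move has probability p* = (R−d)/(u−d) = 0.7727 and values discount at R = 1.12.
Expiry values: V(3,0)=1.0000, V(3,1)=1.0000, V(3,2)=1.0000, V(3,3)=0.0000
  t=2,j=0: stock 140.7900 → up 164.7243 (V=1.0000), down 133.7505 (V=1.0000). Price 0.8929; hedge Δ=0.0000, bond B=0.8929.
  t=2,j=1: stock 173.3940 → up 202.8710 (V=1.0000), down 164.7243 (V=1.0000). Price 0.8929; hedge Δ=0.0000, bond B=0.8929.
  t=2,j=2: stock 213.5484 → up 249.8516 (V=0.0000), down 202.8710 (V=1.0000). Price 0.2029; hedge Δ=-0.0213, bond B=4.7484.
  t=1,j=0: stock 148.2000 → up 173.3940 (V=0.8929), down 140.7900 (V=0.8929). Price 0.7972; hedge Δ=0.0000, bond B=0.7972.
  t=1,j=1: stock 182.5200 → up 213.5484 (V=0.2029), down 173.3940 (V=0.8929). Price 0.3212; hedge Δ=-0.0172, bond B=3.4573.
  t=0,j=0: stock 156.0000 → up 182.5200 (V=0.3212), down 148.2000 (V=0.7972). Price 0.3834; hedge Δ=-0.0139, bond B=2.5470.
Verification: the root portfolio costs Δ(0,0)·S0 + B(0,0) = 0.3834, matching V0.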